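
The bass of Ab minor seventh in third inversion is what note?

Gb

Ab minor seventh is Ab–Cb–Eb–Gb. Third inversion places the seventh in the bass: Gb.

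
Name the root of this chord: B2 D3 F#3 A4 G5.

Reordering B, D, F#, A, G into stacked thirds gives G–B–D–F#–A; the bottom of that stack, G, is the root.

G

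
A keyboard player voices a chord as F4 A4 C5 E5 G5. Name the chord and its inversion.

F major ninth, root position

Reducing to letter names: F, A, C, E, G. These stack in thirds as F–A–C–E–G — an F major ninth chord.
The lowest note is F, the root of the chord, so this is root position.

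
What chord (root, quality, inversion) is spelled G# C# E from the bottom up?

C# minor, second inversion

Reducing to letter names: G#, C#, E. These stack in thirds as C#–E–G# — a C# minor triad.
G# is the fifth of C# minor; fifth in the bass means second inversion (figured bass 6/4).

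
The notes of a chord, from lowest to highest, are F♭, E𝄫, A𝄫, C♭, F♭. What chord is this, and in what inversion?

The distinct note names are Fb, Ebb, Abb, Cb. Stacked in thirds they read Fb–Abb–Cb–Ebb, which is a minor seventh chord on Fb.
The lowest note is Fb, the root of the chord, so this is root position (figured bass 7).

Fb minor seventh, root position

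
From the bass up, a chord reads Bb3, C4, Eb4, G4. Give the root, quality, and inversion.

Reducing to letter names: Bb, C, Eb, G. These stack in thirds as C–Eb–G–Bb — a C minor seventh chord.
Bb is the seventh of C minor seventh; seventh in the bass means third inversion (figured bass 4/2).

C minor seventh, third inversion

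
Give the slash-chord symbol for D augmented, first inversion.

Daug/F#

First inversion of D augmented has the third (F#) in the bass. As a slash chord: Daug/F#.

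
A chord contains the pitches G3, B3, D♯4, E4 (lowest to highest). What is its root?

The distinct letter names are G, B, D#, E. Arranged as a stack of thirds they read E–G–B–D#, so E is the root (an E minor-major seventh chord).

E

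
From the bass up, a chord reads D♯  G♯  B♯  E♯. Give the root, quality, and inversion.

E# minor seventh, third inversion

The pitch classes D#, G#, B#, E# arrange in thirds as E#–G#–B#–D#: an E# minor seventh chord.
D# is the seventh of E# minor seventh; seventh in the bass means third inversion (figured bass 4/2).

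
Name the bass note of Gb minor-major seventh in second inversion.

Db

In second inversion the fifth is lowest. For Gb minor-major seventh (Gb–Bbb–Db–F) that is Db.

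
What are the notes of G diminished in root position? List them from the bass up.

G diminished is G–Bb–Db. Root position puts the root (G) in the bass, with the remaining tones above: G, Bb, Db.

G, Bb, Db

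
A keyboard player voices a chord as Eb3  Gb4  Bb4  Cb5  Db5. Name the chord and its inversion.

Cb major ninth, first inversion

Reducing to letter names: Eb, Gb, Bb, Cb, Db. These stack in thirds as Cb–Eb–Gb–Bb–Db — a Cb major ninth chord.
Eb is the third of Cb major ninth; third in the bass means first inversion.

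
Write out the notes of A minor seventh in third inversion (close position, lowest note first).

A minor seventh is A–C–E–G. Third inversion puts the seventh (G) in the bass, with the remaining tones above: G, A, C, E.

G, A, C, E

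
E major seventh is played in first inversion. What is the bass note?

E major seventh is E–G#–B–D#. First inversion places the third in the bass: G#.

G#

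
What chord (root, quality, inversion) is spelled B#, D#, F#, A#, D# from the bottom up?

B# half-diminished seventh, root position

Reducing to letter names: B#, D#, F#, A#. These stack in thirds as B#–D#–F#–A# — a B# half-diminished seventh chord.
With the root (B#) in the bass, the chord is in root position (figured bass 7).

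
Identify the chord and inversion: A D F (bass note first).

D minor, second inversion

The distinct note names are A, D, F. Stacked in thirds they read D–F–A, which is a minor triad on D.
A is the fifth of D minor; fifth in the bass means second inversion (figured bass 6/4).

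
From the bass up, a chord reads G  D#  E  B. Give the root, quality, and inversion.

E minor-major seventh, first inversion

The pitch classes G, D#, E, B arrange in thirds as E–G–B–D#: an E minor-major seventh chord.
The lowest note is G, the third of the chord, so this is first inversion (figured bass 6/5).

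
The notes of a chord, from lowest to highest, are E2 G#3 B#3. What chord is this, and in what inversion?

The pitch classes E, G#, B# arrange in thirds as E–G#–B#: an E augmented triad.
The lowest note is E, the root of the chord, so this is root position (figured bass 5/3).

E augmented, root position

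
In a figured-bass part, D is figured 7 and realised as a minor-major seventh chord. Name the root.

The figures 7 mean the root of the chord is in the bass. If D is the root of a minor-major seventh chord, the root is D (chord tones D–F–A–C#).

D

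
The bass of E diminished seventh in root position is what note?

In root position the root is lowest. For E diminished seventh (E–G–Bb–Db) that is E.

E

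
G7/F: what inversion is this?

third inversion

G7/F means G dominant seventh with F in the bass. F is the seventh of G dominant seventh (G–B–D–F), so this is third inversion.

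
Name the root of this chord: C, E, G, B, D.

C

Reordering C, E, G, B, D into stacked thirds gives C–E–G–B–D; the bottom of that stack, C, is the root.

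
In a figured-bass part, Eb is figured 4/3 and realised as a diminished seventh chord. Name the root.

A

The figures 4/3 mean the fifth of the chord is in the bass. If Eb is the fifth of a diminished seventh chord, the root is A (chord tones A–C–Eb–Gb).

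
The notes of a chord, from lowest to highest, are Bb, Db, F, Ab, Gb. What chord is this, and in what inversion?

Gb major ninth, first inversion

The distinct note names are Bb, Db, F, Ab, Gb. Stacked in thirds they read Gb–Bb–Db–F–Ab, which is a major ninth chord on Gb.
The lowest note is Bb, the third of the chord, so this is first inversion.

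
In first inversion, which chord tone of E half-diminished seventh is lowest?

The third of E half-diminished seventh (E–G–Bb–D) is G; that is the bass in first inversion.

G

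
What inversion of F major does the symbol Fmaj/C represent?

second inversion

Fmaj/C means F major with C in the bass. C is the fifth of F major (F–A–C), so this is second inversion.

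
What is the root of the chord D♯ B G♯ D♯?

D#, B, G# are the tones of a G# minor triad (G#–B–D#), making G# the root.

G#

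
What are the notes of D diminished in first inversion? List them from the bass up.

D diminished is D–F–Ab. First inversion puts the third (F) in the bass, with the remaining tones above: F, Ab, D.

F, Ab, D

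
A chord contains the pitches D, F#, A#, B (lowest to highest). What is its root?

B

The distinct letter names are D, F#, A#, B. Arranged as a stack of thirds they read B–D–F#–A#, so B is the root (a B minor-major seventh chord).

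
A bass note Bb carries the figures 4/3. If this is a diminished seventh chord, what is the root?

E

The figures 4/3 mean the fifth of the chord is in the bass. If Bb is the fifth of a diminished seventh chord, the root is E (chord tones E–G–Bb–Db).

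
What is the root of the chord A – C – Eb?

The distinct letter names are A, C, Eb. Arranged as a stack of thirds they read A–C–Eb, so A is the root (an A diminished triad).

A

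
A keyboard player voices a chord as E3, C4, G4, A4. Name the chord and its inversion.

Reducing to letter names: E, C, G, A. These stack in thirds as A–C–E–G — an A minor seventh chord.
With the fifth (E) in the bass, the chord is in second inversion (figured bass 4/3).

A minor seventh, second inversion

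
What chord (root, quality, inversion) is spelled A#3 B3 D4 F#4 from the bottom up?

The pitch classes A#, B, D, F# arrange in thirds as B–D–F#–A#: a B minor-major seventh chord.
A# is the seventh of B minor-major seventh; seventh in the bass means third inversion (figured bass 4/2).

B minor-major seventh, third inversion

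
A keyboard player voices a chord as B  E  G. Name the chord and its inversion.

Reducing to letter names: B, E, G. These stack in thirds as E–G–B — an E minor triad.
B is the fifth of E minor; fifth in the bass means second inversion (figured bass 6/4).

E minor, second inversion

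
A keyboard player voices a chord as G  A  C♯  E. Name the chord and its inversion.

A dominant seventh, third inversion

The distinct note names are G, A, C#, E. Stacked in thirds they read A–C#–E–G, which is a dominant seventh chord on A.
With the seventh (G) in the bass, the chord is in third inversion (figured bass 4/2).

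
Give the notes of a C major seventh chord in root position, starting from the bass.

C, E, G, B

Spelling C major seventh: C–E–G–B. In root position the root is bass, giving C, E, G, B from the bottom.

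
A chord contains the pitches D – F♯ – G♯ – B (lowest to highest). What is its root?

G#

The distinct letter names are D, F#, G#, B. Arranged as a stack of thirds they read G#–B–D–F#, so G# is the root (a G# half-diminished seventh chord).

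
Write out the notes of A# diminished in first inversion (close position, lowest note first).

C#, E, A#

The chord tones are A#–C#–E. With the third (C#) lowest for first inversion: C#, E, A#.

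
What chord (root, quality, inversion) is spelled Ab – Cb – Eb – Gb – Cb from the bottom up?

The distinct note names are Ab, Cb, Eb, Gb. Stacked in thirds they read Ab–Cb–Eb–Gb, which is a minor seventh chord on Ab.
Ab is the root of Ab minor seventh; root in the bass means root position (figured bass 7).

Ab minor seventh, root position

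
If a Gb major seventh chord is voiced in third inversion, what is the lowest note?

The seventh of Gb major seventh (Gb–Bb–Db–F) is F; that is the bass in third inversion.

F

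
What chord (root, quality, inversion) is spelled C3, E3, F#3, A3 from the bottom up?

F# half-diminished seventh, second inversion

The pitch classes C, E, F#, A arrange in thirds as F#–A–C–E: an F# half-diminished seventh chord.
The lowest note is C, the fifth of the chord, so this is second inversion (figured bass 4/3).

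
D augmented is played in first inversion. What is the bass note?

D augmented is D–F#–A#. First inversion places the third in the bass: F#.

F#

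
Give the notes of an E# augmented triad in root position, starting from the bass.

E# augmented is E#–G##–B##. Root position puts the root (E#) in the bass, with the remaining tones above: E#, G##, B##.

E#, G##, B##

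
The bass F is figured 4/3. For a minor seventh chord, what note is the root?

Bb

The figures 4/3 mean the fifth of the chord is in the bass. If F is the fifth of a minor seventh chord, the root is Bb (chord tones Bb–Db–F–Ab).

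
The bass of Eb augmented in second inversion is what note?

Eb augmented is Eb–G–B. Second inversion places the fifth in the bass: B.

B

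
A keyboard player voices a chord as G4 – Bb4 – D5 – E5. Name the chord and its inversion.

The pitch classes G, Bb, D, E arrange in thirds as E–G–Bb–D: an E half-diminished seventh chord.
G is the third of E half-diminished seventh; third in the bass means first inversion (figured bass 6/5).

E half-diminished seventh, first inversion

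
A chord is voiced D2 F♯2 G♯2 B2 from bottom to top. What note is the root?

Reordering D, F#, G#, B into stacked thirds gives G#–B–D–F#; the bottom of that stack, G#, is the root.

G#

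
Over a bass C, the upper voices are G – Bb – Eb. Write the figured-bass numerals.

The notes C, G, Bb, Eb stack in thirds as C–Eb–G–Bb — a C minor seventh chord. The bass C is the root, so this is root position: figured 7.

7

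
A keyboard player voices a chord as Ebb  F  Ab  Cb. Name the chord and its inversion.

The pitch classes Ebb, F, Ab, Cb arrange in thirds as F–Ab–Cb–Ebb: an F diminished seventh chord.
The lowest note is Ebb, the seventh of the chord, so this is third inversion (figured bass 4/2).

F diminished seventh, third inversion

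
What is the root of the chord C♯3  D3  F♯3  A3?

D

Reordering C#, D, F#, A into stacked thirds gives D–F#–A–C#; the bottom of that stack, D, is the root.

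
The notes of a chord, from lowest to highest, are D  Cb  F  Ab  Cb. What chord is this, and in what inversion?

The pitch classes D, Cb, F, Ab arrange in thirds as D–F–Ab–Cb: a D diminished seventh chord.
The lowest note is D, the root of the chord, so this is root position (figured bass 7).

D diminished seventh, root position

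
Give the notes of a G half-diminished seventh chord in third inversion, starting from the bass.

F, G, Bb, Db

The chord tones are G–Bb–Db–F. With the seventh (F) lowest for third inversion: F, G, Bb, Db.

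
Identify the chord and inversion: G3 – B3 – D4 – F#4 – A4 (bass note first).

The pitch classes G, B, D, F#, A arrange in thirds as G–B–D–F#–A: a G major ninth chord.
The lowest note is G, the root of the chord, so this is root position.

G major ninth, root position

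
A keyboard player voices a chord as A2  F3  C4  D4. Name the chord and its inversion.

Reducing to letter names: A, F, C, D. These stack in thirds as D–F–A–C — a D minor seventh chord.
A is the fifth of D minor seventh; fifth in the bass means second inversion (figured bass 4/3).

D minor seventh, second inversion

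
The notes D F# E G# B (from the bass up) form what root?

D, F#, E, G#, B are the tones of an E dominant ninth chord (E–G#–B–D–F#), making E the root.

E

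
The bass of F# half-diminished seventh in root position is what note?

F#

The root of F# half-diminished seventh (F#–A–C–E) is F#; that is the bass in root position.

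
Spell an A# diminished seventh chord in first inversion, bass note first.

C#, E, G, A#

A# diminished seventh is A#–C#–E–G. First inversion puts the third (C#) in the bass, with the remaining tones above: C#, E, G, A#.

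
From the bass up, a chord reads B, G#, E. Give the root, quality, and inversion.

E major, second inversion

The distinct note names are B, G#, E. Stacked in thirds they read E–G#–B, which is a major triad on E.
The lowest note is B, the fifth of the chord, so this is second inversion (figured bass 6/4).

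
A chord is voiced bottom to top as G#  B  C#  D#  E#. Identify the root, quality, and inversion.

C# dominant ninth, second inversion

The distinct note names are G#, B, C#, D#, E#. Stacked in thirds they read C#–E#–G#–B–D#, which is a dominant ninth chord on C#.
The lowest note is G#, the fifth of the chord, so this is second inversion.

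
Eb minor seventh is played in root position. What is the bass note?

Eb

Eb minor seventh is Eb–Gb–Bb–Db. Root position places the root in the bass: Eb.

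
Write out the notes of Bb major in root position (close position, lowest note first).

Bb, D, F

The chord tones are Bb–D–F. With the root (Bb) lowest for root position: Bb, D, F.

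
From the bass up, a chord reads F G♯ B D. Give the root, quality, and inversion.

G# diminished seventh, third inversion

The distinct note names are F, G#, B, D. Stacked in thirds they read G#–B–D–F, which is a diminished seventh chord on G#.
With the seventh (F) in the bass, the chord is in third inversion (figured bass 4/2).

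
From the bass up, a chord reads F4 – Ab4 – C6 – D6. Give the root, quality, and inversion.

D half-diminished seventh, first inversion

Reducing to letter names: F, Ab, C, D. These stack in thirds as D–F–Ab–C — a D half-diminished seventh chord.
The lowest note is F, the third of the chord, so this is first inversion (figured bass 6/5).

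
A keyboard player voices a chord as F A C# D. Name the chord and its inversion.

Reducing to letter names: F, A, C#, D. These stack in thirds as D–F–A–C# — a D minor-major seventh chord.
The lowest note is F, the third of the chord, so this is first inversion (figured bass 6/5).

D minor-major seventh, first inversion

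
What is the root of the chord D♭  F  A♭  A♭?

The distinct letter names are Db, F, Ab. Arranged as a stack of thirds they read Db–F–Ab, so Db is the root (a Db major triad).

Db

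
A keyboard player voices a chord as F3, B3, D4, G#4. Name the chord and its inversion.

G# diminished seventh, third inversion

The pitch classes F, B, D, G# arrange in thirds as G#–B–D–F: a G# diminished seventh chord.
The lowest note is F, the seventh of the chord, so this is third inversion (figured bass 4/2).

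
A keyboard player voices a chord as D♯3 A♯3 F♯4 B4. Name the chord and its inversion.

B major seventh, first inversion

The distinct note names are D#, A#, F#, B. Stacked in thirds they read B–D#–F#–A#, which is a major seventh chord on B.
D# is the third of B major seventh; third in the bass means first inversion (figured bass 6/5).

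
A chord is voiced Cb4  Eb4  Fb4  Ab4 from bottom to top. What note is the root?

Fb

Cb, Eb, Fb, Ab are the tones of an Fb major seventh chord (Fb–Ab–Cb–Eb), making Fb the root.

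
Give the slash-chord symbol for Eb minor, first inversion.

First inversion of Eb minor has the third (Gb) in the bass. As a slash chord: Ebm/Gb.

Ebm/Gb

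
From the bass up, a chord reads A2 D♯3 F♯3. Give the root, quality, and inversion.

The pitch classes A, D#, F# arrange in thirds as D#–F#–A: a D# diminished triad.
With the fifth (A) in the bass, the chord is in second inversion (figured bass 6/4).

D# diminished, second inversion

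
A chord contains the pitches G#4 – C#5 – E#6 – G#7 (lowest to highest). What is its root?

G#, C#, E# are the tones of a C# major triad (C#–E#–G#), making C# the root.

C#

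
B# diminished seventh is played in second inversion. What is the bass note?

In second inversion the fifth is lowest. For B# diminished seventh (B#–D#–F#–A) that is F#.

F#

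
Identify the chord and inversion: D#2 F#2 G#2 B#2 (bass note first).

The distinct note names are D#, F#, G#, B#. Stacked in thirds they read G#–B#–D#–F#, which is a dominant seventh chord on G#.
The lowest note is D#, the fifth of the chord, so this is second inversion (figured bass 4/3).

G# dominant seventh, second inversion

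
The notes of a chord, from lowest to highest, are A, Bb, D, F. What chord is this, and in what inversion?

Bb major seventh, third inversion

Reducing to letter names: A, Bb, D, F. These stack in thirds as Bb–D–F–A — a Bb major seventh chord.
A is the seventh of Bb major seventh; seventh in the bass means third inversion (figured bass 4/2).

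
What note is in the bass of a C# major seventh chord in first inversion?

E#

The third of C# major seventh (C#–E#–G#–B#) is E#; that is the bass in first inversion.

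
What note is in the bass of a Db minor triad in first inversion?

Db minor is Db–Fb–Ab. First inversion places the third in the bass: Fb.

Fb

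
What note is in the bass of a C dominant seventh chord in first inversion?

E

C dominant seventh is C–E–G–Bb. First inversion places the third in the bass: E.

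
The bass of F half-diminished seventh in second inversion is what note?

F half-diminished seventh is F–Ab–Cb–Eb. Second inversion places the fifth in the bass: Cb.

Cb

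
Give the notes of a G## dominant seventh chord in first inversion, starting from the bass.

G## dominant seventh is G##–B##–D##–F##. First inversion puts the third (B##) in the bass, with the remaining tones above: B##, D##, F##, G##.

B##, D##, F##, G##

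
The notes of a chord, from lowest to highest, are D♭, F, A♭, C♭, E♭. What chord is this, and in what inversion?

Db dominant ninth, root position

The pitch classes Db, F, Ab, Cb, Eb arrange in thirds as Db–F–Ab–Cb–Eb: a Db dominant ninth chord.
With the root (Db) in the bass, the chord is in root position.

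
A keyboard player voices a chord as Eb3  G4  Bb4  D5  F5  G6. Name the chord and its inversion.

Eb major ninth, root position

The distinct note names are Eb, G, Bb, D, F. Stacked in thirds they read Eb–G–Bb–D–F, which is a major ninth chord on Eb.
With the root (Eb) in the bass, the chord is in root position.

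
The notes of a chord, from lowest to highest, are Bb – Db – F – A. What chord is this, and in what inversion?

Bb minor-major seventh, root position

Reducing to letter names: Bb, Db, F, A. These stack in thirds as Bb–Db–F–A — a Bb minor-major seventh chord.
The lowest note is Bb, the root of the chord, so this is root position (figured bass 7).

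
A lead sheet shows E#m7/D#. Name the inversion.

E#m7/D# means E# minor seventh with D# in the bass. D# is the seventh of E# minor seventh (E#–G#–B#–D#), so this is third inversion.

third inversion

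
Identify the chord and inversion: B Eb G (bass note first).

The distinct note names are B, Eb, G. Stacked in thirds they read Eb–G–B, which is an augmented triad on Eb.
B is the fifth of Eb augmented; fifth in the bass means second inversion (figured bass 6/4).

Eb augmented, second inversion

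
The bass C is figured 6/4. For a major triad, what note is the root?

F

The figures 6/4 mean the fifth of the chord is in the bass. If C is the fifth of a major triad, the root is F (chord tones F–A–C).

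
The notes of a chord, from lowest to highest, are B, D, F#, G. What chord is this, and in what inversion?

The distinct note names are B, D, F#, G. Stacked in thirds they read G–B–D–F#, which is a major seventh chord on G.
B is the third of G major seventh; third in the bass means first inversion (figured bass 6/5).

G major seventh, first inversion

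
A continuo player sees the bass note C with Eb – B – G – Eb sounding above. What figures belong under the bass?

The notes C, Eb, B, G stack in thirds as C–Eb–G–B — a C minor-major seventh chord. The bass C is the root, so this is root position: figured 7.

7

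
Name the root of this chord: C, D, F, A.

D

Reordering C, D, F, A into stacked thirds gives D–F–A–C; the bottom of that stack, D, is the root.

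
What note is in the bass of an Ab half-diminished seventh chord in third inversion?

The seventh of Ab half-diminished seventh (Ab–Cb–Ebb–Gb) is Gb; that is the bass in third inversion.

Gb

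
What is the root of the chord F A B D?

B

F, A, B, D are the tones of a B half-diminished seventh chord (B–D–F–A), making B the root.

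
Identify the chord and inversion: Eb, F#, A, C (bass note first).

Reducing to letter names: Eb, F#, A, C. These stack in thirds as F#–A–C–Eb — an F# diminished seventh chord.
With the seventh (Eb) in the bass, the chord is in third inversion (figured bass 4/2).

F# diminished seventh, third inversion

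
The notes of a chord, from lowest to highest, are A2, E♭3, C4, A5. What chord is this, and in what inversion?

A diminished, root position

The distinct note names are A, Eb, C. Stacked in thirds they read A–C–Eb, which is a diminished triad on A.
A is the root of A diminished; root in the bass means root position (figured bass 5/3).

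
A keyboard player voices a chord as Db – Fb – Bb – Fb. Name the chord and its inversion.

The pitch classes Db, Fb, Bb arrange in thirds as Bb–Db–Fb: a Bb diminished triad.
The lowest note is Db, the third of the chord, so this is first inversion (figured bass 6).

Bb diminished, first inversion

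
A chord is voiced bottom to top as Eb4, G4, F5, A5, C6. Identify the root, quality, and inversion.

Reducing to letter names: Eb, G, F, A, C. These stack in thirds as F–A–C–Eb–G — an F dominant ninth chord.
The lowest note is Eb, the seventh of the chord, so this is third inversion.

F dominant ninth, third inversion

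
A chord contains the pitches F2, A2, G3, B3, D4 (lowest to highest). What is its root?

G

F, A, G, B, D are the tones of a G dominant ninth chord (G–B–D–F–A), making G the root.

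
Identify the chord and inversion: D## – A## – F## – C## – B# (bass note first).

The distinct note names are D##, A##, F##, C##, B#. Stacked in thirds they read B#–D##–F##–A##–C##, which is a major ninth chord on B#.
D## is the third of B# major ninth; third in the bass means first inversion.

B# major ninth, first inversion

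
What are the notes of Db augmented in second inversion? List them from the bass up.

The chord tones are Db–F–A. With the fifth (A) lowest for second inversion: A, Db, F.

A, Db, F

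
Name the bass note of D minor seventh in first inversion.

In first inversion the third is lowest. For D minor seventh (D–F–A–C) that is F.

F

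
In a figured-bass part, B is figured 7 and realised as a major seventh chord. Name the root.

B

The figures 7 mean the root of the chord is in the bass. If B is the root of a major seventh chord, the root is B (chord tones B–D#–F#–A#).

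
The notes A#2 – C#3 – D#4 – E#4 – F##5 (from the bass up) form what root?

D#

A#, C#, D#, E#, F## are the tones of a D# dominant ninth chord (D#–F##–A#–C#–E#), making D# the root.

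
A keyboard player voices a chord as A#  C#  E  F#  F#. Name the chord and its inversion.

F# dominant seventh, first inversion

The distinct note names are A#, C#, E, F#. Stacked in thirds they read F#–A#–C#–E, which is a dominant seventh chord on F#.
With the third (A#) in the bass, the chord is in first inversion (figured bass 6/5).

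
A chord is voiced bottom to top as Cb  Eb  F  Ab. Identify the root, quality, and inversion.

Reducing to letter names: Cb, Eb, F, Ab. These stack in thirds as F–Ab–Cb–Eb — an F half-diminished seventh chord.
Cb is the fifth of F half-diminished seventh; fifth in the bass means second inversion (figured bass 4/3).

F half-diminished seventh, second inversion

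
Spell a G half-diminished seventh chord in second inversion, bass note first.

The chord tones are G–Bb–Db–F. With the fifth (Db) lowest for second inversion: Db, F, G, Bb.

Db, F, G, Bb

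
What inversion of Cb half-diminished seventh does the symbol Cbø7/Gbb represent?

Cbø7/Gbb means Cb half-diminished seventh with Gbb in the bass. Gbb is the fifth of Cb half-diminished seventh (Cb–Ebb–Gbb–Bbb), so this is second inversion.

second inversion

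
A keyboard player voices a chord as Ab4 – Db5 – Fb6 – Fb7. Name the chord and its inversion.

Db minor, second inversion

The distinct note names are Ab, Db, Fb. Stacked in thirds they read Db–Fb–Ab, which is a minor triad on Db.
With the fifth (Ab) in the bass, the chord is in second inversion (figured bass 6/4).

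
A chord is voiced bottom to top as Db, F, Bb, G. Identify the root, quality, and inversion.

G half-diminished seventh, second inversion

The pitch classes Db, F, Bb, G arrange in thirds as G–Bb–Db–F: a G half-diminished seventh chord.
With the fifth (Db) in the bass, the chord is in second inversion (figured bass 4/3).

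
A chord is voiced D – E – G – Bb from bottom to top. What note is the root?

E

D, E, G, Bb are the tones of an E half-diminished seventh chord (E–G–Bb–D), making E the root.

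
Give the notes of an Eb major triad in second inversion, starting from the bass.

Eb major is Eb–G–Bb. Second inversion puts the fifth (Bb) in the bass, with the remaining tones above: Bb, Eb, G.

Bb, Eb, G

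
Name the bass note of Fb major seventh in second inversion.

In second inversion the fifth is lowest. For Fb major seventh (Fb–Ab–Cb–Eb) that is Cb.

Cb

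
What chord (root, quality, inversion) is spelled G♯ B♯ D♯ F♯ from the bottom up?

G# dominant seventh, root position

The distinct note names are G#, B#, D#, F#. Stacked in thirds they read G#–B#–D#–F#, which is a dominant seventh chord on G#.
G# is the root of G# dominant seventh; root in the bass means root position (figured bass 7).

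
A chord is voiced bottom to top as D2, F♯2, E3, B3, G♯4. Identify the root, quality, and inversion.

E dominant ninth, third inversion

The pitch classes D, F#, E, B, G# arrange in thirds as E–G#–B–D–F#: an E dominant ninth chord.
With the seventh (D) in the bass, the chord is in third inversion.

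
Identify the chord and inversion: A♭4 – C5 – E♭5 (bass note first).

The distinct note names are Ab, C, Eb. Stacked in thirds they read Ab–C–Eb, which is a major triad on Ab.
The lowest note is Ab, the root of the chord, so this is root position (figured bass 5/3).

Ab major, root position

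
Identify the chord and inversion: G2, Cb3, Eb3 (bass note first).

The pitch classes G, Cb, Eb arrange in thirds as Cb–Eb–G: a Cb augmented triad.
G is the fifth of Cb augmented; fifth in the bass means second inversion (figured bass 6/4).

Cb augmented, second inversion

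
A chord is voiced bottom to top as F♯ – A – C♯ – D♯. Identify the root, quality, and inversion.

The distinct note names are F#, A, C#, D#. Stacked in thirds they read D#–F#–A–C#, which is a half-diminished seventh chord on D#.
With the third (F#) in the bass, the chord is in first inversion (figured bass 6/5).

D# half-diminished seventh, first inversion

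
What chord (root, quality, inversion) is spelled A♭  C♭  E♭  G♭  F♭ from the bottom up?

The pitch classes Ab, Cb, Eb, Gb, Fb arrange in thirds as Fb–Ab–Cb–Eb–Gb: an Fb major ninth chord.
Ab is the third of Fb major ninth; third in the bass means first inversion.

Fb major ninth, first inversion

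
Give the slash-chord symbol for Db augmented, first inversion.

Dbaug/F

First inversion of Db augmented has the third (F) in the bass. As a slash chord: Dbaug/F.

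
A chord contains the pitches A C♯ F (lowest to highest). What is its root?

F

A, C#, F are the tones of an F augmented triad (F–A–C#), making F the root.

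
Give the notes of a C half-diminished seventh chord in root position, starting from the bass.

C, Eb, Gb, Bb

The chord tones are C–Eb–Gb–Bb. With the root (C) lowest for root position: C, Eb, Gb, Bb.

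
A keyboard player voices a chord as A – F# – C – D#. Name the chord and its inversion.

The pitch classes A, F#, C, D# arrange in thirds as D#–F#–A–C: a D# diminished seventh chord.
The lowest note is A, the fifth of the chord, so this is second inversion (figured bass 4/3).

D# diminished seventh, second inversion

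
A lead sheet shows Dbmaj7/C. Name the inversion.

Dbmaj7/C means Db major seventh with C in the bass. C is the seventh of Db major seventh (Db–F–Ab–C), so this is third inversion.

third inversion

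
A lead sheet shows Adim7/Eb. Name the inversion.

Adim7/Eb means A diminished seventh with Eb in the bass. Eb is the fifth of A diminished seventh (A–C–Eb–Gb), so this is second inversion.

second inversion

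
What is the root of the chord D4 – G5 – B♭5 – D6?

Reordering D, G, Bb into stacked thirds gives G–Bb–D; the bottom of that stack, G, is the root.

G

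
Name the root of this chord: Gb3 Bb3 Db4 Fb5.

Gb

Reordering Gb, Bb, Db, Fb into stacked thirds gives Gb–Bb–Db–Fb; the bottom of that stack, Gb, is the root.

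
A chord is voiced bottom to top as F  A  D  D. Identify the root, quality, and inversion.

D minor, first inversion

Reducing to letter names: F, A, D. These stack in thirds as D–F–A — a D minor triad.
The lowest note is F, the third of the chord, so this is first inversion (figured bass 6).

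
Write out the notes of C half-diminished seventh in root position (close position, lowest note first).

The chord tones are C–Eb–Gb–Bb. With the root (C) lowest for root position: C, Eb, Gb, Bb.

C, Eb, Gb, Bb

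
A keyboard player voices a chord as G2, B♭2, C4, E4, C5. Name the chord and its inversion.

The distinct note names are G, Bb, C, E. Stacked in thirds they read C–E–G–Bb, which is a dominant seventh chord on C.
G is the fifth of C dominant seventh; fifth in the bass means second inversion (figured bass 4/3).

C dominant seventh, second inversion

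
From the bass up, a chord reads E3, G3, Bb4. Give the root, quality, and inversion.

E diminished, root position

The distinct note names are E, G, Bb. Stacked in thirds they read E–G–Bb, which is a diminished triad on E.
E is the root of E diminished; root in the bass means root position (figured bass 5/3).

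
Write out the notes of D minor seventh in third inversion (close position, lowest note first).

D minor seventh is D–F–A–C. Third inversion puts the seventh (C) in the bass, with the remaining tones above: C, D, F, A.

C, D, F, A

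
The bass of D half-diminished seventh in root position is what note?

In root position the root is lowest. For D half-diminished seventh (D–F–Ab–C) that is D.

D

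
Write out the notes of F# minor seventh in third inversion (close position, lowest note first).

E, F#, A, C#

Spelling F# minor seventh: F#–A–C#–E. In third inversion the seventh is bass, giving E, F#, A, C# from the bottom.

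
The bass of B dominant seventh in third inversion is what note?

The seventh of B dominant seventh (B–D#–F#–A) is A; that is the bass in third inversion.

A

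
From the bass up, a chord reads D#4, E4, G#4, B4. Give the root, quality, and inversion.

The distinct note names are D#, E, G#, B. Stacked in thirds they read E–G#–B–D#, which is a major seventh chord on E.
D# is the seventh of E major seventh; seventh in the bass means third inversion (figured bass 4/2).

E major seventh, third inversion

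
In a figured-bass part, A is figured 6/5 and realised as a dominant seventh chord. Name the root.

F

The figures 6/5 mean the third of the chord is in the bass. If A is the third of a dominant seventh chord, the root is F (chord tones F–A–C–Eb).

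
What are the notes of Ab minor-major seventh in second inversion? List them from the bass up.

Eb, G, Ab, Cb

The chord tones are Ab–Cb–Eb–G. With the fifth (Eb) lowest for second inversion: Eb, G, Ab, Cb.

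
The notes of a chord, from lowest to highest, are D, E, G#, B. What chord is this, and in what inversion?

E dominant seventh, third inversion

The pitch classes D, E, G#, B arrange in thirds as E–G#–B–D: an E dominant seventh chord.
The lowest note is D, the seventh of the chord, so this is third inversion (figured bass 4/2).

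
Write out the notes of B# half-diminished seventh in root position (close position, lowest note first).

B#, D#, F#, A#

The chord tones are B#–D#–F#–A#. With the root (B#) lowest for root position: B#, D#, F#, A#.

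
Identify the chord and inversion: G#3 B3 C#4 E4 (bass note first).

The pitch classes G#, B, C#, E arrange in thirds as C#–E–G#–B: a C# minor seventh chord.
With the fifth (G#) in the bass, the chord is in second inversion (figured bass 4/3).

C# minor seventh, second inversion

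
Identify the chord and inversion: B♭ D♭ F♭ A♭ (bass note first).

Bb half-diminished seventh, root position

The pitch classes Bb, Db, Fb, Ab arrange in thirds as Bb–Db–Fb–Ab: a Bb half-diminished seventh chord.
The lowest note is Bb, the root of the chord, so this is root position (figured bass 7).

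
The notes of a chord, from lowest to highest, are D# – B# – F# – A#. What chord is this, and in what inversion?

The distinct note names are D#, B#, F#, A#. Stacked in thirds they read B#–D#–F#–A#, which is a half-diminished seventh chord on B#.
The lowest note is D#, the third of the chord, so this is first inversion (figured bass 6/5).

B# half-diminished seventh, first inversion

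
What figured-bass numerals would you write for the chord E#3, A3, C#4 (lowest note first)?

The notes E#, A, C# stack in thirds as A–C#–E# — an A augmented triad. The bass E# is the fifth, so this is second inversion: figured 6/4.

6/4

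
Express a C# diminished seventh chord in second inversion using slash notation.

C#dim7/G

Second inversion of C# diminished seventh has the fifth (G) in the bass. As a slash chord: C#dim7/G.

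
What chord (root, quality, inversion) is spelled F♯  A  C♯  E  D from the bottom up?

D major ninth, first inversion

The pitch classes F#, A, C#, E, D arrange in thirds as D–F#–A–C#–E: a D major ninth chord.
F# is the third of D major ninth; third in the bass means first inversion.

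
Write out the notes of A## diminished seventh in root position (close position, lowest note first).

A##, C##, E#, G#

A## diminished seventh is A##–C##–E#–G#. Root position puts the root (A##) in the bass, with the remaining tones above: A##, C##, E#, G#.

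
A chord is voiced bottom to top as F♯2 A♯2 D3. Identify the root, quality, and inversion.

D augmented, first inversion

The pitch classes F#, A#, D arrange in thirds as D–F#–A#: a D augmented triad.
With the third (F#) in the bass, the chord is in first inversion (figured bass 6).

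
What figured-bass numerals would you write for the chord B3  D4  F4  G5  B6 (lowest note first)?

The notes B, D, F, G stack in thirds as G–B–D–F — a G dominant seventh chord. The bass B is the third, so this is first inversion: figured 6/5.

6/5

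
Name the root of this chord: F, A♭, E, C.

F, Ab, E, C are the tones of an F minor-major seventh chord (F–Ab–C–E), making F the root.

F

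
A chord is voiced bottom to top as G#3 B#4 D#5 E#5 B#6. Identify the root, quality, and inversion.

The distinct note names are G#, B#, D#, E#. Stacked in thirds they read E#–G#–B#–D#, which is a minor seventh chord on E#.
With the third (G#) in the bass, the chord is in first inversion (figured bass 6/5).

E# minor seventh, first inversion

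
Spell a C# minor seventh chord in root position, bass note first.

Spelling C# minor seventh: C#–E–G#–B. In root position the root is bass, giving C#, E, G#, B from the bottom.

C#, E, G#, B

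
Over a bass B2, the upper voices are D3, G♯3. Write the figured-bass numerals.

6

The notes B, D, G# stack in thirds as G#–B–D — a G# diminished triad. The bass B is the third, so this is first inversion: figured 6.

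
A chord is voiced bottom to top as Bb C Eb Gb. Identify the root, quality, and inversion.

The distinct note names are Bb, C, Eb, Gb. Stacked in thirds they read C–Eb–Gb–Bb, which is a half-diminished seventh chord on C.
The lowest note is Bb, the seventh of the chord, so this is third inversion (figured bass 4/2).

C half-diminished seventh, third inversion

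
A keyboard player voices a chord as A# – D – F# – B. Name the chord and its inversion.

Reducing to letter names: A#, D, F#, B. These stack in thirds as B–D–F#–A# — a B minor-major seventh chord.
A# is the seventh of B minor-major seventh; seventh in the bass means third inversion (figured bass 4/2).

B minor-major seventh, third inversion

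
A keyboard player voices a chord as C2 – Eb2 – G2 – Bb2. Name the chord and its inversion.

C minor seventh, root position

The distinct note names are C, Eb, G, Bb. Stacked in thirds they read C–Eb–G–Bb, which is a minor seventh chord on C.
The lowest note is C, the root of the chord, so this is root position (figured bass 7).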